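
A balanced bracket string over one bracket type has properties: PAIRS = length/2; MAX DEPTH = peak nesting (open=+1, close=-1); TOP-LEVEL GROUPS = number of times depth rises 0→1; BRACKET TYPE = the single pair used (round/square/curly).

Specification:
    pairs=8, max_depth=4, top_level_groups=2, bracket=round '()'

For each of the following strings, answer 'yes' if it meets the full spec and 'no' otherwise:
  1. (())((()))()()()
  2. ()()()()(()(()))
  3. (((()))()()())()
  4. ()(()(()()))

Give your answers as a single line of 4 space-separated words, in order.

String 1 '(())((()))()()()': depth seq [1 2 1 0 1 2 3 2 1 0 1 0 1 0 1 0]
  -> pairs=8 depth=3 groups=5 -> no
String 2 '()()()()(()(()))': depth seq [1 0 1 0 1 0 1 0 1 2 1 2 3 2 1 0]
  -> pairs=8 depth=3 groups=5 -> no
String 3 '(((()))()()())()': depth seq [1 2 3 4 3 2 1 2 1 2 1 2 1 0 1 0]
  -> pairs=8 depth=4 groups=2 -> yes
String 4 '()(()(()()))': depth seq [1 0 1 2 1 2 3 2 3 2 1 0]
  -> pairs=6 depth=3 groups=2 -> no

Answer: no no yes no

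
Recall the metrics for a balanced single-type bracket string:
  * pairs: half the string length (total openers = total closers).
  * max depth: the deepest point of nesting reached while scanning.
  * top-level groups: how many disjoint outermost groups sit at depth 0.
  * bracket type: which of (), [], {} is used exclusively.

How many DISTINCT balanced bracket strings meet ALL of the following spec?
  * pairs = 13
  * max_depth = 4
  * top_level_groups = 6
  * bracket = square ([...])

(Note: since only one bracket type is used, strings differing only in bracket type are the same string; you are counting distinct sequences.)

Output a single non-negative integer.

Answer: 8544

Derivation:
Spec: pairs=13 depth=4 groups=6
Count(depth <= 4) = 19380
Count(depth <= 3) = 10836
Count(depth == 4) = 19380 - 10836 = 8544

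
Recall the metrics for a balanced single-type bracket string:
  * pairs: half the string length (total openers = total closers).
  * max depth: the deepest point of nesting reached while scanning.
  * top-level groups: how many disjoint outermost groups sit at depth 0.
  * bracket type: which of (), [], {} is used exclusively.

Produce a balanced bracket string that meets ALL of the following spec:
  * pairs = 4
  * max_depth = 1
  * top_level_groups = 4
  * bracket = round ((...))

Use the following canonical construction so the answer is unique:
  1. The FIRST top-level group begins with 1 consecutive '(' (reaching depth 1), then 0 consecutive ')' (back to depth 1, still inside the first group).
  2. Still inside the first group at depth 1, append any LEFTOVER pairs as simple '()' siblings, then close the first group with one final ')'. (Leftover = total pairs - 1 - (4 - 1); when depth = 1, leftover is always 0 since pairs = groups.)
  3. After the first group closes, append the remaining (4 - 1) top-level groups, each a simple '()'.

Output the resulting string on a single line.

Answer: ()()()()

Derivation:
Spec: pairs=4 depth=1 groups=4
Leftover pairs = 4 - 1 - (4-1) = 0
First group: deep chain of depth 1 + 0 sibling pairs
Remaining 3 groups: simple '()' each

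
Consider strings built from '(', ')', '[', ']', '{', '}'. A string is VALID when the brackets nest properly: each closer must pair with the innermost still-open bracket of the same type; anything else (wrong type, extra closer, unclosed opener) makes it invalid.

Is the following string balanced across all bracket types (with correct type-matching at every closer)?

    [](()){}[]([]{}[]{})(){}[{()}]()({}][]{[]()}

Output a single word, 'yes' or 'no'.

Answer: no

Derivation:
pos 0: push '['; stack = [
pos 1: ']' matches '['; pop; stack = (empty)
pos 2: push '('; stack = (
pos 3: push '('; stack = ((
pos 4: ')' matches '('; pop; stack = (
pos 5: ')' matches '('; pop; stack = (empty)
pos 6: push '{'; stack = {
pos 7: '}' matches '{'; pop; stack = (empty)
pos 8: push '['; stack = [
pos 9: ']' matches '['; pop; stack = (empty)
pos 10: push '('; stack = (
pos 11: push '['; stack = ([
pos 12: ']' matches '['; pop; stack = (
pos 13: push '{'; stack = ({
pos 14: '}' matches '{'; pop; stack = (
pos 15: push '['; stack = ([
pos 16: ']' matches '['; pop; stack = (
pos 17: push '{'; stack = ({
pos 18: '}' matches '{'; pop; stack = (
pos 19: ')' matches '('; pop; stack = (empty)
pos 20: push '('; stack = (
pos 21: ')' matches '('; pop; stack = (empty)
pos 22: push '{'; stack = {
pos 23: '}' matches '{'; pop; stack = (empty)
pos 24: push '['; stack = [
pos 25: push '{'; stack = [{
pos 26: push '('; stack = [{(
pos 27: ')' matches '('; pop; stack = [{
pos 28: '}' matches '{'; pop; stack = [
pos 29: ']' matches '['; pop; stack = (empty)
pos 30: push '('; stack = (
pos 31: ')' matches '('; pop; stack = (empty)
pos 32: push '('; stack = (
pos 33: push '{'; stack = ({
pos 34: '}' matches '{'; pop; stack = (
pos 35: saw closer ']' but top of stack is '(' (expected ')') → INVALID
Verdict: type mismatch at position 35: ']' closes '(' → no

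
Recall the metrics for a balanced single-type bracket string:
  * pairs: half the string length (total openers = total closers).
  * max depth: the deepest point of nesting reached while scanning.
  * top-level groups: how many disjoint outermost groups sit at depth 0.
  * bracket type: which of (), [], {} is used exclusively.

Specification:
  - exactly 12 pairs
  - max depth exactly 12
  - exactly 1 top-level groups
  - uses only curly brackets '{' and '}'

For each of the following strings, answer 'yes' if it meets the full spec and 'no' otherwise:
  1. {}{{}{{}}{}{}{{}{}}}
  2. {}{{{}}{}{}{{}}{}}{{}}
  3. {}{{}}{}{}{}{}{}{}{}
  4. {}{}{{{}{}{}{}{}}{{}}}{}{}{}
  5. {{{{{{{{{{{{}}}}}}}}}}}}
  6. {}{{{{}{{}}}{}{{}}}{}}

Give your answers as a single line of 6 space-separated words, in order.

Answer: no no no no yes no

Derivation:
String 1 '{}{{}{{}}{}{}{{}{}}}': depth seq [1 0 1 2 1 2 3 2 1 2 1 2 1 2 3 2 3 2 1 0]
  -> pairs=10 depth=3 groups=2 -> no
String 2 '{}{{{}}{}{}{{}}{}}{{}}': depth seq [1 0 1 2 3 2 1 2 1 2 1 2 3 2 1 2 1 0 1 2 1 0]
  -> pairs=11 depth=3 groups=3 -> no
String 3 '{}{{}}{}{}{}{}{}{}{}': depth seq [1 0 1 2 1 0 1 0 1 0 1 0 1 0 1 0 1 0 1 0]
  -> pairs=10 depth=2 groups=9 -> no
String 4 '{}{}{{{}{}{}{}{}}{{}}}{}{}{}': depth seq [1 0 1 0 1 2 3 2 3 2 3 2 3 2 3 2 1 2 3 2 1 0 1 0 1 0 1 0]
  -> pairs=14 depth=3 groups=6 -> no
String 5 '{{{{{{{{{{{{}}}}}}}}}}}}': depth seq [1 2 3 4 5 6 7 8 9 10 11 12 11 10 9 8 7 6 5 4 3 2 1 0]
  -> pairs=12 depth=12 groups=1 -> yes
String 6 '{}{{{{}{{}}}{}{{}}}{}}': depth seq [1 0 1 2 3 4 3 4 5 4 3 2 3 2 3 4 3 2 1 2 1 0]
  -> pairs=11 depth=5 groups=2 -> no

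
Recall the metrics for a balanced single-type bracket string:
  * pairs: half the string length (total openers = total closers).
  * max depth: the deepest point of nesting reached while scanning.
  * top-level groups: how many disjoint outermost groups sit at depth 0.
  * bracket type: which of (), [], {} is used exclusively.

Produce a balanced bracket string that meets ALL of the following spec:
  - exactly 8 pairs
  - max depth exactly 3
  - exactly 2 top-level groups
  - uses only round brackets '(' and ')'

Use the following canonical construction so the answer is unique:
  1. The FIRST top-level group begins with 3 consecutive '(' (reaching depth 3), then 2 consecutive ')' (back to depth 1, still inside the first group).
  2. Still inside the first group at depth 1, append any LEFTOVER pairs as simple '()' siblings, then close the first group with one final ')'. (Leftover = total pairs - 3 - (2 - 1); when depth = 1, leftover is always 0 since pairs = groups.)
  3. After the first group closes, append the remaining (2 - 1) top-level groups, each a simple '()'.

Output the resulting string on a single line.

Spec: pairs=8 depth=3 groups=2
Leftover pairs = 8 - 3 - (2-1) = 4
First group: deep chain of depth 3 + 4 sibling pairs
Remaining 1 groups: simple '()' each

Answer: ((())()()()())()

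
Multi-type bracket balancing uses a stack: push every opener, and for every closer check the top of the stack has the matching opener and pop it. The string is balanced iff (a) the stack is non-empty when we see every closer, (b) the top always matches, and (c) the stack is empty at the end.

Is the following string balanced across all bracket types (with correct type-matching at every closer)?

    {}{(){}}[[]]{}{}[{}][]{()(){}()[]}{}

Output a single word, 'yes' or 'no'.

pos 0: push '{'; stack = {
pos 1: '}' matches '{'; pop; stack = (empty)
pos 2: push '{'; stack = {
pos 3: push '('; stack = {(
pos 4: ')' matches '('; pop; stack = {
pos 5: push '{'; stack = {{
pos 6: '}' matches '{'; pop; stack = {
pos 7: '}' matches '{'; pop; stack = (empty)
pos 8: push '['; stack = [
pos 9: push '['; stack = [[
pos 10: ']' matches '['; pop; stack = [
pos 11: ']' matches '['; pop; stack = (empty)
pos 12: push '{'; stack = {
pos 13: '}' matches '{'; pop; stack = (empty)
pos 14: push '{'; stack = {
pos 15: '}' matches '{'; pop; stack = (empty)
pos 16: push '['; stack = [
pos 17: push '{'; stack = [{
pos 18: '}' matches '{'; pop; stack = [
pos 19: ']' matches '['; pop; stack = (empty)
pos 20: push '['; stack = [
pos 21: ']' matches '['; pop; stack = (empty)
pos 22: push '{'; stack = {
pos 23: push '('; stack = {(
pos 24: ')' matches '('; pop; stack = {
pos 25: push '('; stack = {(
pos 26: ')' matches '('; pop; stack = {
pos 27: push '{'; stack = {{
pos 28: '}' matches '{'; pop; stack = {
pos 29: push '('; stack = {(
pos 30: ')' matches '('; pop; stack = {
pos 31: push '['; stack = {[
pos 32: ']' matches '['; pop; stack = {
pos 33: '}' matches '{'; pop; stack = (empty)
pos 34: push '{'; stack = {
pos 35: '}' matches '{'; pop; stack = (empty)
end: stack empty → VALID
Verdict: properly nested → yes

Answer: yes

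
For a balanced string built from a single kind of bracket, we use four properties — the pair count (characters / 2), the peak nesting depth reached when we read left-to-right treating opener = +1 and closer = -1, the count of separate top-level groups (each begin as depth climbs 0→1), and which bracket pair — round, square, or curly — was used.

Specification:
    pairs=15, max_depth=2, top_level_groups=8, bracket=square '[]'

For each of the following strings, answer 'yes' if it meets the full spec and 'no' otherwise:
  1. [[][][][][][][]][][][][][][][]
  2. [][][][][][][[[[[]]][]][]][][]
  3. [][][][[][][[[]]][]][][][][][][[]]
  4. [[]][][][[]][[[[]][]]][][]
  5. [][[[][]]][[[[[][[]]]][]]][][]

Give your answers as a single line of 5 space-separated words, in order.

String 1 '[[][][][][][][]][][][][][][][]': depth seq [1 2 1 2 1 2 1 2 1 2 1 2 1 2 1 0 1 0 1 0 1 0 1 0 1 0 1 0 1 0]
  -> pairs=15 depth=2 groups=8 -> yes
String 2 '[][][][][][][[[[[]]][]][]][][]': depth seq [1 0 1 0 1 0 1 0 1 0 1 0 1 2 3 4 5 4 3 2 3 2 1 2 1 0 1 0 1 0]
  -> pairs=15 depth=5 groups=9 -> no
String 3 '[][][][[][][[[]]][]][][][][][][[]]': depth seq [1 0 1 0 1 0 1 2 1 2 1 2 3 4 3 2 1 2 1 0 1 0 1 0 1 0 1 0 1 0 1 2 1 0]
  -> pairs=17 depth=4 groups=10 -> no
String 4 '[[]][][][[]][[[[]][]]][][]': depth seq [1 2 1 0 1 0 1 0 1 2 1 0 1 2 3 4 3 2 3 2 1 0 1 0 1 0]
  -> pairs=13 depth=4 groups=7 -> no
String 5 '[][[[][]]][[[[[][[]]]][]]][][]': depth seq [1 0 1 2 3 2 3 2 1 0 1 2 3 4 5 4 5 6 5 4 3 2 3 2 1 0 1 0 1 0]
  -> pairs=15 depth=6 groups=5 -> no

Answer: yes no no no no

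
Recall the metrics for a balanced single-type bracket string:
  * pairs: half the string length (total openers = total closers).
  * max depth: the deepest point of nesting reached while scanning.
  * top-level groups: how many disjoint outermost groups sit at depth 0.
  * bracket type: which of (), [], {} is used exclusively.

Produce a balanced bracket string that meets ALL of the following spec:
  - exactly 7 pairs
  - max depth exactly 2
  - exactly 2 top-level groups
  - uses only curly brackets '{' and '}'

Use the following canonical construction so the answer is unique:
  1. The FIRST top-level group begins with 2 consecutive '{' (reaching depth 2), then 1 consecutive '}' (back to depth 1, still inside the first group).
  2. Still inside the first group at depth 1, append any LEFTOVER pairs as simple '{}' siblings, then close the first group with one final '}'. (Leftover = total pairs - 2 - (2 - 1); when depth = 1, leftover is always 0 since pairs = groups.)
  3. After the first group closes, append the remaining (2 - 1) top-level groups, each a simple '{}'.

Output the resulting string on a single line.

Spec: pairs=7 depth=2 groups=2
Leftover pairs = 7 - 2 - (2-1) = 4
First group: deep chain of depth 2 + 4 sibling pairs
Remaining 1 groups: simple '{}' each

Answer: {{}{}{}{}{}}{}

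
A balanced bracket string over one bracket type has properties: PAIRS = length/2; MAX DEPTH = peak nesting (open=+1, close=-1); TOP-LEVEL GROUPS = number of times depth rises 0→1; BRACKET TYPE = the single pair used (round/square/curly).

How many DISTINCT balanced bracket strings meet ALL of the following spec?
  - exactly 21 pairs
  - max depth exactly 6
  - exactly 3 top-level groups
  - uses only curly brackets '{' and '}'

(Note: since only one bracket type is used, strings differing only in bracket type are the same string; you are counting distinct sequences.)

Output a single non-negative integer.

Answer: 1258925664

Derivation:
Spec: pairs=21 depth=6 groups=3
Count(depth <= 6) = 2479479593
Count(depth <= 5) = 1220553929
Count(depth == 6) = 2479479593 - 1220553929 = 1258925664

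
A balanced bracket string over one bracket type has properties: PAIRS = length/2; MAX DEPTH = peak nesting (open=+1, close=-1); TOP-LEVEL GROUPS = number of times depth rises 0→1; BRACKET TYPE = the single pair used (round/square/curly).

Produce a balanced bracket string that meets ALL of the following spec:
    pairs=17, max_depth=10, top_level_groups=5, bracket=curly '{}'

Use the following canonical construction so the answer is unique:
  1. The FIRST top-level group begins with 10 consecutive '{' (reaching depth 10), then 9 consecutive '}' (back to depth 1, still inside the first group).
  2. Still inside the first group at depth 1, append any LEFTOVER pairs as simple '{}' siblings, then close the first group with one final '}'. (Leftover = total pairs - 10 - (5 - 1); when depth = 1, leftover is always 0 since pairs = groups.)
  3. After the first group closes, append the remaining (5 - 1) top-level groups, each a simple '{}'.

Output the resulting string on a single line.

Spec: pairs=17 depth=10 groups=5
Leftover pairs = 17 - 10 - (5-1) = 3
First group: deep chain of depth 10 + 3 sibling pairs
Remaining 4 groups: simple '{}' each

Answer: {{{{{{{{{{}}}}}}}}}{}{}{}}{}{}{}{}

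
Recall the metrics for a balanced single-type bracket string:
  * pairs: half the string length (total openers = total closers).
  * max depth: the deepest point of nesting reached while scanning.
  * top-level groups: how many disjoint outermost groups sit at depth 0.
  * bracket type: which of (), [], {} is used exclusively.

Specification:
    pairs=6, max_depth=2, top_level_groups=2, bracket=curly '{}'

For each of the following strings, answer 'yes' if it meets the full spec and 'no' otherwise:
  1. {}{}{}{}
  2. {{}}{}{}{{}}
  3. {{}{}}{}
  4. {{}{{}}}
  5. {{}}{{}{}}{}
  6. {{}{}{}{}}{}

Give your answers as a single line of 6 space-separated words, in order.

Answer: no no no no no yes

Derivation:
String 1 '{}{}{}{}': depth seq [1 0 1 0 1 0 1 0]
  -> pairs=4 depth=1 groups=4 -> no
String 2 '{{}}{}{}{{}}': depth seq [1 2 1 0 1 0 1 0 1 2 1 0]
  -> pairs=6 depth=2 groups=4 -> no
String 3 '{{}{}}{}': depth seq [1 2 1 2 1 0 1 0]
  -> pairs=4 depth=2 groups=2 -> no
String 4 '{{}{{}}}': depth seq [1 2 1 2 3 2 1 0]
  -> pairs=4 depth=3 groups=1 -> no
String 5 '{{}}{{}{}}{}': depth seq [1 2 1 0 1 2 1 2 1 0 1 0]
  -> pairs=6 depth=2 groups=3 -> no
String 6 '{{}{}{}{}}{}': depth seq [1 2 1 2 1 2 1 2 1 0 1 0]
  -> pairs=6 depth=2 groups=2 -> yes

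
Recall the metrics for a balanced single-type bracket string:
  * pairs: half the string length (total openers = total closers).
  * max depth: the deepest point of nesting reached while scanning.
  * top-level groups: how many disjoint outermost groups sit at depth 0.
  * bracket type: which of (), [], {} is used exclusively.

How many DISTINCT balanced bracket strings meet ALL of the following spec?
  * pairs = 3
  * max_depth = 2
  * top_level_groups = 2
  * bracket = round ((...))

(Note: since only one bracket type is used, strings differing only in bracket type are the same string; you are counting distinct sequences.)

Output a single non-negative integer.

Answer: 2

Derivation:
Spec: pairs=3 depth=2 groups=2
Count(depth <= 2) = 2
Count(depth <= 1) = 0
Count(depth == 2) = 2 - 0 = 2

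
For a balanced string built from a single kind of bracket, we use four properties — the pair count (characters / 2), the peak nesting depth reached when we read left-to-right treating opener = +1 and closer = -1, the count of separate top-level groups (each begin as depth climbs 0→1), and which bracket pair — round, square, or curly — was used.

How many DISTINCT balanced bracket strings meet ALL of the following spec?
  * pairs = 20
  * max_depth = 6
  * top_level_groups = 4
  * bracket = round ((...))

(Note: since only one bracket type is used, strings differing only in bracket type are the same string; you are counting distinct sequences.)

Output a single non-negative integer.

Spec: pairs=20 depth=6 groups=4
Count(depth <= 6) = 548569896
Count(depth <= 5) = 333180372
Count(depth == 6) = 548569896 - 333180372 = 215389524

Answer: 215389524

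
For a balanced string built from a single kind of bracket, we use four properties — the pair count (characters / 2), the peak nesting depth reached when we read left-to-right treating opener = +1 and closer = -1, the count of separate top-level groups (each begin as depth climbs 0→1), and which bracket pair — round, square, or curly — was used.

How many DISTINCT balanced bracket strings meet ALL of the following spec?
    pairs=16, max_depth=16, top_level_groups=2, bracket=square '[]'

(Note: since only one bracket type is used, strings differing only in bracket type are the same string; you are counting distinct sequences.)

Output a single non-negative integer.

Answer: 0

Derivation:
Spec: pairs=16 depth=16 groups=2
Count(depth <= 16) = 9694845
Count(depth <= 15) = 9694845
Count(depth == 16) = 9694845 - 9694845 = 0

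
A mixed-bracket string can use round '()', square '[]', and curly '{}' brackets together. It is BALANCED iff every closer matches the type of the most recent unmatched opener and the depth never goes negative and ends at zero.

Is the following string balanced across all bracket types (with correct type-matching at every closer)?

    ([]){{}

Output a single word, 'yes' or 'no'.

Answer: no

Derivation:
pos 0: push '('; stack = (
pos 1: push '['; stack = ([
pos 2: ']' matches '['; pop; stack = (
pos 3: ')' matches '('; pop; stack = (empty)
pos 4: push '{'; stack = {
pos 5: push '{'; stack = {{
pos 6: '}' matches '{'; pop; stack = {
end: stack still non-empty ({) → INVALID
Verdict: unclosed openers at end: { → no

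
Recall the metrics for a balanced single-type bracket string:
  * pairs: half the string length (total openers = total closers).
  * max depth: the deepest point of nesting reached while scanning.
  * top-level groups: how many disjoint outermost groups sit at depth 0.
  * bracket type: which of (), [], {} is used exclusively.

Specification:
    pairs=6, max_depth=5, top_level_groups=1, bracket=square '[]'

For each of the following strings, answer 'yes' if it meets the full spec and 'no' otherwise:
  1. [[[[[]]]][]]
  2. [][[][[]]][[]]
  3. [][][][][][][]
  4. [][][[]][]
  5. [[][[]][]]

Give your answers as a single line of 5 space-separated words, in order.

Answer: yes no no no no

Derivation:
String 1 '[[[[[]]]][]]': depth seq [1 2 3 4 5 4 3 2 1 2 1 0]
  -> pairs=6 depth=5 groups=1 -> yes
String 2 '[][[][[]]][[]]': depth seq [1 0 1 2 1 2 3 2 1 0 1 2 1 0]
  -> pairs=7 depth=3 groups=3 -> no
String 3 '[][][][][][][]': depth seq [1 0 1 0 1 0 1 0 1 0 1 0 1 0]
  -> pairs=7 depth=1 groups=7 -> no
String 4 '[][][[]][]': depth seq [1 0 1 0 1 2 1 0 1 0]
  -> pairs=5 depth=2 groups=4 -> no
String 5 '[[][[]][]]': depth seq [1 2 1 2 3 2 1 2 1 0]
  -> pairs=5 depth=3 groups=1 -> no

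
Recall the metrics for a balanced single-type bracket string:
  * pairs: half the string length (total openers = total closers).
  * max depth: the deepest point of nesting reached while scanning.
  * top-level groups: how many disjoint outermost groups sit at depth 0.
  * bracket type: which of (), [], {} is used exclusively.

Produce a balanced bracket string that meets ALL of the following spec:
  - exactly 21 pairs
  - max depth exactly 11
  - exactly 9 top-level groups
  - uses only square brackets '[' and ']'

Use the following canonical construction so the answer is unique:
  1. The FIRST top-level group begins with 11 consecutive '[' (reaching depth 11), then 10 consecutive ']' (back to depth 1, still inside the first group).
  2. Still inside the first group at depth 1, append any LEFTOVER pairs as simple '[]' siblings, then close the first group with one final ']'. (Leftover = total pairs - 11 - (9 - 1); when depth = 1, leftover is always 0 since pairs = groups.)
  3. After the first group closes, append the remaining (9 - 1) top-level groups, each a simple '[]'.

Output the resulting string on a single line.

Answer: [[[[[[[[[[[]]]]]]]]]][][]][][][][][][][][]

Derivation:
Spec: pairs=21 depth=11 groups=9
Leftover pairs = 21 - 11 - (9-1) = 2
First group: deep chain of depth 11 + 2 sibling pairs
Remaining 8 groups: simple '[]' each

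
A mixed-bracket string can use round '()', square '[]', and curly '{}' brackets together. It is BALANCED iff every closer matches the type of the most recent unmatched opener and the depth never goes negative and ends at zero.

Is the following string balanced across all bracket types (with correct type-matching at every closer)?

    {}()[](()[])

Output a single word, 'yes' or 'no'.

pos 0: push '{'; stack = {
pos 1: '}' matches '{'; pop; stack = (empty)
pos 2: push '('; stack = (
pos 3: ')' matches '('; pop; stack = (empty)
pos 4: push '['; stack = [
pos 5: ']' matches '['; pop; stack = (empty)
pos 6: push '('; stack = (
pos 7: push '('; stack = ((
pos 8: ')' matches '('; pop; stack = (
pos 9: push '['; stack = ([
pos 10: ']' matches '['; pop; stack = (
pos 11: ')' matches '('; pop; stack = (empty)
end: stack empty → VALID
Verdict: properly nested → yes

Answer: yes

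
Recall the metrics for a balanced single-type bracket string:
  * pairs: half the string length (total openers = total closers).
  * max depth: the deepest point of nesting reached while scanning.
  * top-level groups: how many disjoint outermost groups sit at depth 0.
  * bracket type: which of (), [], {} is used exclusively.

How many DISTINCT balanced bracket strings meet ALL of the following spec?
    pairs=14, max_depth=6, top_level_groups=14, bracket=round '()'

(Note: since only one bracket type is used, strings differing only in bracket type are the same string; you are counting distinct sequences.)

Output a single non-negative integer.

Answer: 0

Derivation:
Spec: pairs=14 depth=6 groups=14
Count(depth <= 6) = 1
Count(depth <= 5) = 1
Count(depth == 6) = 1 - 1 = 0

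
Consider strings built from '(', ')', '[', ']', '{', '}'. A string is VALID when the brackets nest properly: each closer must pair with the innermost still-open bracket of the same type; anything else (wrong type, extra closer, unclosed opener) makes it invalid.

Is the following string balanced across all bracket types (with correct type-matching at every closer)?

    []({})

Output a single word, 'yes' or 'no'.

Answer: yes

Derivation:
pos 0: push '['; stack = [
pos 1: ']' matches '['; pop; stack = (empty)
pos 2: push '('; stack = (
pos 3: push '{'; stack = ({
pos 4: '}' matches '{'; pop; stack = (
pos 5: ')' matches '('; pop; stack = (empty)
end: stack empty → VALID
Verdict: properly nested → yes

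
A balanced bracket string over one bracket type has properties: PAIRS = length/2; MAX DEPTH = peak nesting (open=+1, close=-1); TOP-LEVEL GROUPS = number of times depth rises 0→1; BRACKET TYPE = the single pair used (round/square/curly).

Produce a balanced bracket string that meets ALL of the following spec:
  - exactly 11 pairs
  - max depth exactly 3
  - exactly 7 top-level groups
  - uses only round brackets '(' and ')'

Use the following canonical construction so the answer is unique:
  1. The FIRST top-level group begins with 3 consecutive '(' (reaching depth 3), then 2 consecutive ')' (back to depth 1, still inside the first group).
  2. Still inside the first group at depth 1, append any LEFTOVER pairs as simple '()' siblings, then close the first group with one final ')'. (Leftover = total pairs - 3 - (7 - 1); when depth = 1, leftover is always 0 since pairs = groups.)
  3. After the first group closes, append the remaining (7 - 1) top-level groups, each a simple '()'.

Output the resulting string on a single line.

Answer: ((())()())()()()()()()

Derivation:
Spec: pairs=11 depth=3 groups=7
Leftover pairs = 11 - 3 - (7-1) = 2
First group: deep chain of depth 3 + 2 sibling pairs
Remaining 6 groups: simple '()' each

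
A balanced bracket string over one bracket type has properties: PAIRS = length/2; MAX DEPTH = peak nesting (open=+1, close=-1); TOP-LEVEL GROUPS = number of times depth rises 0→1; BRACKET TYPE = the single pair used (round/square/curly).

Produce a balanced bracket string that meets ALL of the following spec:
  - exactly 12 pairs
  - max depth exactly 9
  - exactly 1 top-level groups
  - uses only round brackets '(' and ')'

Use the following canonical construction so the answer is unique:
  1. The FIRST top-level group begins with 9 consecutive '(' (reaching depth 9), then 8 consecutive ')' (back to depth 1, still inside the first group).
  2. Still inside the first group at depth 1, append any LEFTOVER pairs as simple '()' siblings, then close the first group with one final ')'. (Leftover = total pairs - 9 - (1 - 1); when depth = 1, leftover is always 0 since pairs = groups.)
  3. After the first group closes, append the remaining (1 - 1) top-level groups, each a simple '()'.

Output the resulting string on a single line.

Answer: ((((((((())))))))()()())

Derivation:
Spec: pairs=12 depth=9 groups=1
Leftover pairs = 12 - 9 - (1-1) = 3
First group: deep chain of depth 9 + 3 sibling pairs
Remaining 0 groups: simple '()' each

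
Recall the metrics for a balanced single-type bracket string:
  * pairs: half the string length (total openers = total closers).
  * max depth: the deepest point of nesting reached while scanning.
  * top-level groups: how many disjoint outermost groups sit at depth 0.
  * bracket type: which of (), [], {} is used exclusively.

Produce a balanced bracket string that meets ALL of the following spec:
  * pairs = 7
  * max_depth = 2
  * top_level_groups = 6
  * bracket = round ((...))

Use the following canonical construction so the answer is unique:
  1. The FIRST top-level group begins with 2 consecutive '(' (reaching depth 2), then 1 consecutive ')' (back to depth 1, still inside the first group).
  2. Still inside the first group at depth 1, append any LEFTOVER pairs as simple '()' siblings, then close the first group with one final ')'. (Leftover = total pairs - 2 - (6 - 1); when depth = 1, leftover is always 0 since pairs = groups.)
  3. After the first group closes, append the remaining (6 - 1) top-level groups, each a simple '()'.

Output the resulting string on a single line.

Answer: (())()()()()()

Derivation:
Spec: pairs=7 depth=2 groups=6
Leftover pairs = 7 - 2 - (6-1) = 0
First group: deep chain of depth 2 + 0 sibling pairs
Remaining 5 groups: simple '()' each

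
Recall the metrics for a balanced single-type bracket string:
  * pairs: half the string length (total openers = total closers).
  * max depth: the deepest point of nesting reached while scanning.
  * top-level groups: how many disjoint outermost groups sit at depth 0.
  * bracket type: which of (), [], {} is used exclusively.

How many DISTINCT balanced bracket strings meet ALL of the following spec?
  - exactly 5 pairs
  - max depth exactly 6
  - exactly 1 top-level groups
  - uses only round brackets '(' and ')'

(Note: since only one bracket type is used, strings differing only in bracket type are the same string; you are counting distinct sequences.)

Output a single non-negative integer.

Spec: pairs=5 depth=6 groups=1
Count(depth <= 6) = 14
Count(depth <= 5) = 14
Count(depth == 6) = 14 - 14 = 0

Answer: 0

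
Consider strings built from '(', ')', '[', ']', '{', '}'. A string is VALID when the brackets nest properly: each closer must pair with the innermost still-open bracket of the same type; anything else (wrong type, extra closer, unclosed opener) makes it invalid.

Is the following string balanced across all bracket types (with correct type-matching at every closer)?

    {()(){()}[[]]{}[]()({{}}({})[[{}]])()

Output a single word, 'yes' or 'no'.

Answer: no

Derivation:
pos 0: push '{'; stack = {
pos 1: push '('; stack = {(
pos 2: ')' matches '('; pop; stack = {
pos 3: push '('; stack = {(
pos 4: ')' matches '('; pop; stack = {
pos 5: push '{'; stack = {{
pos 6: push '('; stack = {{(
pos 7: ')' matches '('; pop; stack = {{
pos 8: '}' matches '{'; pop; stack = {
pos 9: push '['; stack = {[
pos 10: push '['; stack = {[[
pos 11: ']' matches '['; pop; stack = {[
pos 12: ']' matches '['; pop; stack = {
pos 13: push '{'; stack = {{
pos 14: '}' matches '{'; pop; stack = {
pos 15: push '['; stack = {[
pos 16: ']' matches '['; pop; stack = {
pos 17: push '('; stack = {(
pos 18: ')' matches '('; pop; stack = {
pos 19: push '('; stack = {(
pos 20: push '{'; stack = {({
pos 21: push '{'; stack = {({{
pos 22: '}' matches '{'; pop; stack = {({
pos 23: '}' matches '{'; pop; stack = {(
pos 24: push '('; stack = {((
pos 25: push '{'; stack = {(({
pos 26: '}' matches '{'; pop; stack = {((
pos 27: ')' matches '('; pop; stack = {(
pos 28: push '['; stack = {([
pos 29: push '['; stack = {([[
pos 30: push '{'; stack = {([[{
pos 31: '}' matches '{'; pop; stack = {([[
pos 32: ']' matches '['; pop; stack = {([
pos 33: ']' matches '['; pop; stack = {(
pos 34: ')' matches '('; pop; stack = {
pos 35: push '('; stack = {(
pos 36: ')' matches '('; pop; stack = {
end: stack still non-empty ({) → INVALID
Verdict: unclosed openers at end: { → no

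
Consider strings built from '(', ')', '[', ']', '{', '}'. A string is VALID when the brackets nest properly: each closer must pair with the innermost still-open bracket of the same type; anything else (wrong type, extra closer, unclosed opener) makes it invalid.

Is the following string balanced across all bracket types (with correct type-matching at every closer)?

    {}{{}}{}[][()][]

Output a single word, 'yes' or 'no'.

pos 0: push '{'; stack = {
pos 1: '}' matches '{'; pop; stack = (empty)
pos 2: push '{'; stack = {
pos 3: push '{'; stack = {{
pos 4: '}' matches '{'; pop; stack = {
pos 5: '}' matches '{'; pop; stack = (empty)
pos 6: push '{'; stack = {
pos 7: '}' matches '{'; pop; stack = (empty)
pos 8: push '['; stack = [
pos 9: ']' matches '['; pop; stack = (empty)
pos 10: push '['; stack = [
pos 11: push '('; stack = [(
pos 12: ')' matches '('; pop; stack = [
pos 13: ']' matches '['; pop; stack = (empty)
pos 14: push '['; stack = [
pos 15: ']' matches '['; pop; stack = (empty)
end: stack empty → VALID
Verdict: properly nested → yes

Answer: yes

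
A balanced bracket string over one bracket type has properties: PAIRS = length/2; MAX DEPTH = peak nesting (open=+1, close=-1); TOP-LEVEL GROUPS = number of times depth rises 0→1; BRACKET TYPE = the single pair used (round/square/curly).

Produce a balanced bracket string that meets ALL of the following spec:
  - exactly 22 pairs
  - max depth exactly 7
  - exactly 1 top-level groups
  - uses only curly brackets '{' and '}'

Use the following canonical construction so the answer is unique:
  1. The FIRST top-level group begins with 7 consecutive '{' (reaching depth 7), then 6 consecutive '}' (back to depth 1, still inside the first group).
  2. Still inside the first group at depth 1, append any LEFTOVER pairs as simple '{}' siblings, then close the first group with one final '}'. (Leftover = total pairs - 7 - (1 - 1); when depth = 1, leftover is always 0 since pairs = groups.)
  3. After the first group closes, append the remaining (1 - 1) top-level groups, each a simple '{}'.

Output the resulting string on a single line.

Answer: {{{{{{{}}}}}}{}{}{}{}{}{}{}{}{}{}{}{}{}{}{}}

Derivation:
Spec: pairs=22 depth=7 groups=1
Leftover pairs = 22 - 7 - (1-1) = 15
First group: deep chain of depth 7 + 15 sibling pairs
Remaining 0 groups: simple '{}' each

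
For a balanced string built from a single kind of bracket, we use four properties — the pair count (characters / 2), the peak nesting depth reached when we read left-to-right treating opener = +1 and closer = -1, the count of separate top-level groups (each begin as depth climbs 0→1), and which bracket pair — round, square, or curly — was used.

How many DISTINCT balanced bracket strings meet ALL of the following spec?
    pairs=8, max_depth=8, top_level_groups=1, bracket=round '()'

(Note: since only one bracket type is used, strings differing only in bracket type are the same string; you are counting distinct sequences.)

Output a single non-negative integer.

Answer: 1

Derivation:
Spec: pairs=8 depth=8 groups=1
Count(depth <= 8) = 429
Count(depth <= 7) = 428
Count(depth == 8) = 429 - 428 = 1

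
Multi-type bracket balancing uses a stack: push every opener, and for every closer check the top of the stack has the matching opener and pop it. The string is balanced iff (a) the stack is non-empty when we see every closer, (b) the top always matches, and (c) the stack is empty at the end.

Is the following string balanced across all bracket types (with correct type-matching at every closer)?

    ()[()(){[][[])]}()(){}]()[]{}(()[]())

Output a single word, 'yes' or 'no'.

Answer: no

Derivation:
pos 0: push '('; stack = (
pos 1: ')' matches '('; pop; stack = (empty)
pos 2: push '['; stack = [
pos 3: push '('; stack = [(
pos 4: ')' matches '('; pop; stack = [
pos 5: push '('; stack = [(
pos 6: ')' matches '('; pop; stack = [
pos 7: push '{'; stack = [{
pos 8: push '['; stack = [{[
pos 9: ']' matches '['; pop; stack = [{
pos 10: push '['; stack = [{[
pos 11: push '['; stack = [{[[
pos 12: ']' matches '['; pop; stack = [{[
pos 13: saw closer ')' but top of stack is '[' (expected ']') → INVALID
Verdict: type mismatch at position 13: ')' closes '[' → no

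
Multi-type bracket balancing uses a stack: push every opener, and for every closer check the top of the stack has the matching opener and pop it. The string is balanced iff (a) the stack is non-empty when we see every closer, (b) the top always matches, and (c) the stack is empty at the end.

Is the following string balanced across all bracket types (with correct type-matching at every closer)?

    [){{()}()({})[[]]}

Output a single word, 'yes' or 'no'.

pos 0: push '['; stack = [
pos 1: saw closer ')' but top of stack is '[' (expected ']') → INVALID
Verdict: type mismatch at position 1: ')' closes '[' → no

Answer: no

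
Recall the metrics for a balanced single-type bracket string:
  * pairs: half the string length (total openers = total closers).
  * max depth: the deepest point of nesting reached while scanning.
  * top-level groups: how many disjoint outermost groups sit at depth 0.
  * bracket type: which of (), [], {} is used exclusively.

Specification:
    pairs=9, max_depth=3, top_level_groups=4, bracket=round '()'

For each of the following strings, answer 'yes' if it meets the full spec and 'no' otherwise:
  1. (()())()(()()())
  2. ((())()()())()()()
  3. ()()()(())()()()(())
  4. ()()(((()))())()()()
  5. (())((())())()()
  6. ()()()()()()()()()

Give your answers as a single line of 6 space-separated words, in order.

String 1 '(()())()(()()())': depth seq [1 2 1 2 1 0 1 0 1 2 1 2 1 2 1 0]
  -> pairs=8 depth=2 groups=3 -> no
String 2 '((())()()())()()()': depth seq [1 2 3 2 1 2 1 2 1 2 1 0 1 0 1 0 1 0]
  -> pairs=9 depth=3 groups=4 -> yes
String 3 '()()()(())()()()(())': depth seq [1 0 1 0 1 0 1 2 1 0 1 0 1 0 1 0 1 2 1 0]
  -> pairs=10 depth=2 groups=8 -> no
String 4 '()()(((()))())()()()': depth seq [1 0 1 0 1 2 3 4 3 2 1 2 1 0 1 0 1 0 1 0]
  -> pairs=10 depth=4 groups=6 -> no
String 5 '(())((())())()()': depth seq [1 2 1 0 1 2 3 2 1 2 1 0 1 0 1 0]
  -> pairs=8 depth=3 groups=4 -> no
String 6 '()()()()()()()()()': depth seq [1 0 1 0 1 0 1 0 1 0 1 0 1 0 1 0 1 0]
  -> pairs=9 depth=1 groups=9 -> no

Answer: no yes no no no no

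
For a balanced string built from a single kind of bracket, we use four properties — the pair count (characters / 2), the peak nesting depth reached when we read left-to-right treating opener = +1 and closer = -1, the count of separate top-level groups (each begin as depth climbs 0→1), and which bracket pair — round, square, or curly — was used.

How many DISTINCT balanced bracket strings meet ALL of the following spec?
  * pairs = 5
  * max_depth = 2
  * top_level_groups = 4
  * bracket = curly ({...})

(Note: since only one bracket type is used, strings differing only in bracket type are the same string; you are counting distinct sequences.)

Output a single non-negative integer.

Spec: pairs=5 depth=2 groups=4
Count(depth <= 2) = 4
Count(depth <= 1) = 0
Count(depth == 2) = 4 - 0 = 4

Answer: 4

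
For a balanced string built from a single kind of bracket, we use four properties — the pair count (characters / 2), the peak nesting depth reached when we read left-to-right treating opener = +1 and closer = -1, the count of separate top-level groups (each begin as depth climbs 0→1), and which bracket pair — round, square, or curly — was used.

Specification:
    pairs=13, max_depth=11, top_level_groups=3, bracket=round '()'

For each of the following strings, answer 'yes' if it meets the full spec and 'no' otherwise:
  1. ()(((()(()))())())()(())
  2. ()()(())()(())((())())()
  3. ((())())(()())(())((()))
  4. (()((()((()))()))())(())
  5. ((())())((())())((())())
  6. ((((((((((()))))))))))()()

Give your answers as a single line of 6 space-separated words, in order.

String 1 '()(((()(()))())())()(())': depth seq [1 0 1 2 3 4 3 4 5 4 3 2 3 2 1 2 1 0 1 0 1 2 1 0]
  -> pairs=12 depth=5 groups=4 -> no
String 2 '()()(())()(())((())())()': depth seq [1 0 1 0 1 2 1 0 1 0 1 2 1 0 1 2 3 2 1 2 1 0 1 0]
  -> pairs=12 depth=3 groups=7 -> no
String 3 '((())())(()())(())((()))': depth seq [1 2 3 2 1 2 1 0 1 2 1 2 1 0 1 2 1 0 1 2 3 2 1 0]
  -> pairs=12 depth=3 groups=4 -> no
String 4 '(()((()((()))()))())(())': depth seq [1 2 1 2 3 4 3 4 5 6 5 4 3 4 3 2 1 2 1 0 1 2 1 0]
  -> pairs=12 depth=6 groups=2 -> no
String 5 '((())())((())())((())())': depth seq [1 2 3 2 1 2 1 0 1 2 3 2 1 2 1 0 1 2 3 2 1 2 1 0]
  -> pairs=12 depth=3 groups=3 -> no
String 6 '((((((((((()))))))))))()()': depth seq [1 2 3 4 5 6 7 8 9 10 11 10 9 8 7 6 5 4 3 2 1 0 1 0 1 0]
  -> pairs=13 depth=11 groups=3 -> yes

Answer: no no no no no yes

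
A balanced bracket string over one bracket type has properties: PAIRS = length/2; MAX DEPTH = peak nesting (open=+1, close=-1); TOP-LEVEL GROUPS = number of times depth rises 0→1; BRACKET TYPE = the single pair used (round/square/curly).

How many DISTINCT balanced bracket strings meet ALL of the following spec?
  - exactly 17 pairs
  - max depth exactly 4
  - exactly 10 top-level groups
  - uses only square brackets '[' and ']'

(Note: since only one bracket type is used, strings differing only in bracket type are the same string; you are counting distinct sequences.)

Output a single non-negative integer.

Answer: 41890

Derivation:
Spec: pairs=17 depth=4 groups=10
Count(depth <= 4) = 131330
Count(depth <= 3) = 89440
Count(depth == 4) = 131330 - 89440 = 41890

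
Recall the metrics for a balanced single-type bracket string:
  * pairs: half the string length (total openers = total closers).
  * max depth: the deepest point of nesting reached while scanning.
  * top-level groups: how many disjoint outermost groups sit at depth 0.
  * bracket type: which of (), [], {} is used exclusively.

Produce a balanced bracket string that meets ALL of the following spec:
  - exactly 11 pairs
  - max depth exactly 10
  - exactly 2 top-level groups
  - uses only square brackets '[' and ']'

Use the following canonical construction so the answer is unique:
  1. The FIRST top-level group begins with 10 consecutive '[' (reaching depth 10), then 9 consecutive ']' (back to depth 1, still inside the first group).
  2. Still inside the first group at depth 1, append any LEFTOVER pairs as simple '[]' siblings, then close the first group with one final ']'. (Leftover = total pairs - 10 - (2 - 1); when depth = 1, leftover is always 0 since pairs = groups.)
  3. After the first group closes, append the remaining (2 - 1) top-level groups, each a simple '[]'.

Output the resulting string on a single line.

Answer: [[[[[[[[[[]]]]]]]]]][]

Derivation:
Spec: pairs=11 depth=10 groups=2
Leftover pairs = 11 - 10 - (2-1) = 0
First group: deep chain of depth 10 + 0 sibling pairs
Remaining 1 groups: simple '[]' each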